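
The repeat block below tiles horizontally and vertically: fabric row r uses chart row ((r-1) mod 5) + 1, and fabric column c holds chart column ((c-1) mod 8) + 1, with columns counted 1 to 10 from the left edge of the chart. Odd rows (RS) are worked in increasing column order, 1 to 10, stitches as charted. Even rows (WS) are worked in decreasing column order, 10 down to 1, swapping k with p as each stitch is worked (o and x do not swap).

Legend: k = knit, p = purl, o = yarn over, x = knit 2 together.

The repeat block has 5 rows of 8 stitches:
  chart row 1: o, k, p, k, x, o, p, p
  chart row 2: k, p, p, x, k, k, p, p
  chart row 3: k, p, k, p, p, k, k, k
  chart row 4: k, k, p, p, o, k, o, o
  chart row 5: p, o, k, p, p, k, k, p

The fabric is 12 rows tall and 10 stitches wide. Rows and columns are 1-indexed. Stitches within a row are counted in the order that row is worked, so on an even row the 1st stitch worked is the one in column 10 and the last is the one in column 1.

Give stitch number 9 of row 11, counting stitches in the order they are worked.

Row 11: (11-1) mod 5 = 0, so use chart row 1. Odd row -> RS.
Chart row 1 tiled across columns 1-10: o k p k x o p p o k
Right side: take the tiled row as-is (worked left to right from column 1).
Counting 9 along the worked row gives o.

Result:
o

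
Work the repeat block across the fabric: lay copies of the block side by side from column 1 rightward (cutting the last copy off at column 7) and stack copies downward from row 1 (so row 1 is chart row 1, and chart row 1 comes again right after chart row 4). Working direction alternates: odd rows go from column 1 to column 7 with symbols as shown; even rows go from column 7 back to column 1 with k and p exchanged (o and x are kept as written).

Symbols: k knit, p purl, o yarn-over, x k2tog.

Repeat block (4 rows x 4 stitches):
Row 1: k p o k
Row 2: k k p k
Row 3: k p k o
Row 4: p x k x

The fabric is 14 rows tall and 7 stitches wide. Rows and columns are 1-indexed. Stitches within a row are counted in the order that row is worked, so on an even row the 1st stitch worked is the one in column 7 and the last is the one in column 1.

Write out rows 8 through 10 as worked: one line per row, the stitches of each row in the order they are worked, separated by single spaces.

Row 8: chart row 4, WS - tiled (columns 1-7): p x k x p x k; work from column 7 back to 1 with k<->p swapped.
Row 9: chart row 1, RS - tile across columns 1-7 and work as-is.
Row 10: chart row 2, WS - tiled (columns 1-7): k k p k k k p; work from column 7 back to 1 with k<->p swapped.

== ROWS AS WORKED ==
p x k x p x k
k p o k k p o
k p p p k p p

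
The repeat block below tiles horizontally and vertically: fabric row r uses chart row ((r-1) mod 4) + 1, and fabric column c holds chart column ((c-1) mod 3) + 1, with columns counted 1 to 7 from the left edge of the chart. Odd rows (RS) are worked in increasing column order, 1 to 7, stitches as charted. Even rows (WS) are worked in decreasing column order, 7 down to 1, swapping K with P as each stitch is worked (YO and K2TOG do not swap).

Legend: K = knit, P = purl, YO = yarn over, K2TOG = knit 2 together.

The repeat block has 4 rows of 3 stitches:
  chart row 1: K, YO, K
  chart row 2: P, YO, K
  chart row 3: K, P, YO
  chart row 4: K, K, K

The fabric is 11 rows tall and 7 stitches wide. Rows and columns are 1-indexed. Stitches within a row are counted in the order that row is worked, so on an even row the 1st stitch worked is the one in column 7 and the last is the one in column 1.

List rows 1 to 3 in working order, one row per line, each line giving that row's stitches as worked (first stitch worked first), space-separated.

Rows as worked:
K YO K K YO K K
K P YO K P YO K
K P YO K P YO K

Derivation:
Row 1: chart row 1, RS - tile across columns 1-7 and work as-is.
Row 2: chart row 2, WS - tiled (columns 1-7): P YO K P YO K P; work from column 7 back to 1 with K<->P swapped.
Row 3: chart row 3, RS - tile across columns 1-7 and work as-is.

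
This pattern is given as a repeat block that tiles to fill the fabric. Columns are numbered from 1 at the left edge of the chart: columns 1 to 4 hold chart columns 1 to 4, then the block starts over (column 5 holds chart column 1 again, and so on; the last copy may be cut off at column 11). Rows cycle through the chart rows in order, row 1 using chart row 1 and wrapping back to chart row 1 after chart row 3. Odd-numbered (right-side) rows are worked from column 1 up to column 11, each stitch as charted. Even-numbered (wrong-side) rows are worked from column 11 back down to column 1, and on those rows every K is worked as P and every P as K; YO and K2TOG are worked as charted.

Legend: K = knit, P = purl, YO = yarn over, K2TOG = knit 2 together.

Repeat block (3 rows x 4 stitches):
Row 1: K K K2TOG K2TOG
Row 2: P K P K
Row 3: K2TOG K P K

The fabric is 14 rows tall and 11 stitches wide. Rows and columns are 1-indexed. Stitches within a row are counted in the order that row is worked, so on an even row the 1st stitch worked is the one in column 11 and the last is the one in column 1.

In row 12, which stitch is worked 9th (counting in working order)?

Result:
K

Derivation:
For row 12: chart row = ((12-1) mod 3) + 1 = 3; this is a WS (even) row.
Chart row 3 tiled across columns 1-11: K2TOG K P K K2TOG K P K K2TOG K P
Wrong side: read the tiled row from column 11 down to 1 and exchange K with P (leave YO, K2TOG).
Row 12 as worked: K P K2TOG P K P K2TOG P K P K2TOG
The 9th stitch worked is K.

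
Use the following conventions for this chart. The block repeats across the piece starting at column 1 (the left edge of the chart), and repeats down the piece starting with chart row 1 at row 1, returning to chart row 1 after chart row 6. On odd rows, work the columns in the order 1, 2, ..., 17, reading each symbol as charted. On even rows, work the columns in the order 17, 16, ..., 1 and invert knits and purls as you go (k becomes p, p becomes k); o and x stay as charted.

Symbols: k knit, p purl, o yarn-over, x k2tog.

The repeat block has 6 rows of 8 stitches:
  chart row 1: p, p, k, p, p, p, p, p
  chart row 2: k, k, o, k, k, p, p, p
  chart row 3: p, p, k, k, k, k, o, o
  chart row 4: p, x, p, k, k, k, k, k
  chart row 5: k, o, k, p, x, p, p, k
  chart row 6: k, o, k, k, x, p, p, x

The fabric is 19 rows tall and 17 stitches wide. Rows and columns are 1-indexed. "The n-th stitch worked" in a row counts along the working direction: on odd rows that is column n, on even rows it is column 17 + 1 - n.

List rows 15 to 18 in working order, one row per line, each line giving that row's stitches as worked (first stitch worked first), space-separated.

Row 15: chart row 3, RS - tile across columns 1-17 and work as-is.
Row 16: chart row 4, WS - tiled (columns 1-17): p x p k k k k k p x p k k k k k p; work from column 17 back to 1 with k<->p swapped.
Row 17: chart row 5, RS - tile across columns 1-17 and work as-is.
Row 18: chart row 6, WS - tiled (columns 1-17): k o k k x p p x k o k k x p p x k; work from column 17 back to 1 with k<->p swapped.

Result:
p p k k k k o o p p k k k k o o p
k p p p p p k x k p p p p p k x k
k o k p x p p k k o k p x p p k k
p x k k x p p o p x k k x p p o p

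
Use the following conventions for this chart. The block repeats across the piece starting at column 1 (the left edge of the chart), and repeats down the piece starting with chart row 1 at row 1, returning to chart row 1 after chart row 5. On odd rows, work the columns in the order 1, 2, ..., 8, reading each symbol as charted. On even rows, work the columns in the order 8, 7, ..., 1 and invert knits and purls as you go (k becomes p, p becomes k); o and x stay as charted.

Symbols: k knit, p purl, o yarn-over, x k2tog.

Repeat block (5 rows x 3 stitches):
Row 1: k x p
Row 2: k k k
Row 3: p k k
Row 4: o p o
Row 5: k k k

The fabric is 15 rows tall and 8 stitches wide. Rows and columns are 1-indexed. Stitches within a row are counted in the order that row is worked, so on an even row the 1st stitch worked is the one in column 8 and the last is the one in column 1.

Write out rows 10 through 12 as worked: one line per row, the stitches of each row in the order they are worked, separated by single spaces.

Row 10: chart row 5, WS - tiled (columns 1-8): k k k k k k k k; work from column 8 back to 1 with k<->p swapped.
Row 11: chart row 1, RS - tile across columns 1-8 and work as-is.
Row 12: chart row 2, WS - tiled (columns 1-8): k k k k k k k k; work from column 8 back to 1 with k<->p swapped.

== ROWS AS WORKED ==
p p p p p p p p
k x p k x p k x
p p p p p p p p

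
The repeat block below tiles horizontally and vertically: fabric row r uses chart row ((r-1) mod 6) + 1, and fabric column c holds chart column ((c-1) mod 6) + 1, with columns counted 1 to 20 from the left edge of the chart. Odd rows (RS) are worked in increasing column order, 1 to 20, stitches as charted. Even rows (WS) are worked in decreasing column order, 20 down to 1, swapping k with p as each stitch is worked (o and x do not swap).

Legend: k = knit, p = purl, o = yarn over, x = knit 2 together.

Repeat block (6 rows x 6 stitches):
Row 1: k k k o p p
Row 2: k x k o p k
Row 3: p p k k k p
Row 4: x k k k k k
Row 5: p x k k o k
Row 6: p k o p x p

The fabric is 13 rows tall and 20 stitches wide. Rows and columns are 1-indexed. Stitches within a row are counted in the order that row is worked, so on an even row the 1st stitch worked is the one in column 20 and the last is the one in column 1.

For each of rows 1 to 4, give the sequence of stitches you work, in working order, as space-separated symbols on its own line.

Rows as worked:
k k k o p p k k k o p p k k k o p p k k
x p p k o p x p p k o p x p p k o p x p
p p k k k p p p k k k p p p k k k p p p
p x p p p p p x p p p p p x p p p p p x

Derivation:
Row 1: chart row 1, RS - tile across columns 1-20 and work as-is.
Row 2: chart row 2, WS - tiled (columns 1-20): k x k o p k k x k o p k k x k o p k k x; work from column 20 back to 1 with k<->p swapped.
Row 3: chart row 3, RS - tile across columns 1-20 and work as-is.
Row 4: chart row 4, WS - tiled (columns 1-20): x k k k k k x k k k k k x k k k k k x k; work from column 20 back to 1 with k<->p swapped.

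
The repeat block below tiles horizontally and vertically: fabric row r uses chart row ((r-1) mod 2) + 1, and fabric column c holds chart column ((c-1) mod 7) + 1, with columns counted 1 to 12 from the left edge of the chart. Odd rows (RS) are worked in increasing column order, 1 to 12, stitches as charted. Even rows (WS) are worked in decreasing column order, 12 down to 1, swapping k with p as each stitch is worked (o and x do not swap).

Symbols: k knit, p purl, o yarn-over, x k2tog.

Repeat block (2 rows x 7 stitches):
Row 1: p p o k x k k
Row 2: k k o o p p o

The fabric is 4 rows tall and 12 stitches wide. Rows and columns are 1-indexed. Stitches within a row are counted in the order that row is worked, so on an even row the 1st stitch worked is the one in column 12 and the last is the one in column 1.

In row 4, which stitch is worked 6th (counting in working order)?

Row 4 uses chart row ((4-1) mod 2)+1 = 2. Row 4 is even, so WS.
Chart row 2 tiled across columns 1-12: k k o o p p o k k o o p
Wrong side: read the tiled row from column 12 down to 1 and exchange k with p (leave o, x).
Row 4 as worked: k o o p p o k k o o p p
Counting 6 along the worked row gives o.

== STITCH ==
o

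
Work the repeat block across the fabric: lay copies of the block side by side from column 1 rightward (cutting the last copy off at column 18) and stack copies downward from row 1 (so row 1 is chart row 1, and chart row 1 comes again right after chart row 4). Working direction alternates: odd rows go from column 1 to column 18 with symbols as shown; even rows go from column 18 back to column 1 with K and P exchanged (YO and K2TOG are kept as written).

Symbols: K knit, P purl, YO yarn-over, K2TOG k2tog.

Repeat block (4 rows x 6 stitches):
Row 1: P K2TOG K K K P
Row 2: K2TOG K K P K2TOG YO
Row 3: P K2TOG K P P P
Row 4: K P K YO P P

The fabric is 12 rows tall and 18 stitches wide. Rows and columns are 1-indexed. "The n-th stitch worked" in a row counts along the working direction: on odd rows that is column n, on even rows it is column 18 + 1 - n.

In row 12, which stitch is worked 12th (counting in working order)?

Result:
P

Derivation:
Row 12 uses chart row ((12-1) mod 4)+1 = 4. Row 12 is even, so WS.
Chart row 4 tiled across columns 1-18: K P K YO P P K P K YO P P K P K YO P P
WS row: flip the tiled sequence (start at column 18) and apply K<->P; YO and K2TOG stay.
Row 12 as worked: K K YO P K P K K YO P K P K K YO P K P
Stitch 12 in working order -> P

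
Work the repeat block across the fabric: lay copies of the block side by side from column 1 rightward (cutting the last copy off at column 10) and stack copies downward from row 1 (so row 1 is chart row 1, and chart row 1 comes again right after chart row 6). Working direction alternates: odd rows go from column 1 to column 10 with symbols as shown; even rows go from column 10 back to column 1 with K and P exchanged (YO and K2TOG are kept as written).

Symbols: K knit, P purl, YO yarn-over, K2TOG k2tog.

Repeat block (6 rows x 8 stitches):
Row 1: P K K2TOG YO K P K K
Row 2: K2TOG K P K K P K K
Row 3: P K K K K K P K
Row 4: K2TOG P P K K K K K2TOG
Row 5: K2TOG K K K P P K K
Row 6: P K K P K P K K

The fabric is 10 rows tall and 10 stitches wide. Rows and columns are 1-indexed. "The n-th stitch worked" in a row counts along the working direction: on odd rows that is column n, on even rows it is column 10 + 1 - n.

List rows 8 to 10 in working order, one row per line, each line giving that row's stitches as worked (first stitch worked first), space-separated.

Row 8: chart row 2, WS - tiled (columns 1-10): K2TOG K P K K P K K K2TOG K; work from column 10 back to 1 with K<->P swapped.
Row 9: chart row 3, RS - tile across columns 1-10 and work as-is.
Row 10: chart row 4, WS - tiled (columns 1-10): K2TOG P P K K K K K2TOG K2TOG P; work from column 10 back to 1 with K<->P swapped.

== ROWS AS WORKED ==
P K2TOG P P K P P K P K2TOG
P K K K K K P K P K
K K2TOG K2TOG P P P P K K K2TOG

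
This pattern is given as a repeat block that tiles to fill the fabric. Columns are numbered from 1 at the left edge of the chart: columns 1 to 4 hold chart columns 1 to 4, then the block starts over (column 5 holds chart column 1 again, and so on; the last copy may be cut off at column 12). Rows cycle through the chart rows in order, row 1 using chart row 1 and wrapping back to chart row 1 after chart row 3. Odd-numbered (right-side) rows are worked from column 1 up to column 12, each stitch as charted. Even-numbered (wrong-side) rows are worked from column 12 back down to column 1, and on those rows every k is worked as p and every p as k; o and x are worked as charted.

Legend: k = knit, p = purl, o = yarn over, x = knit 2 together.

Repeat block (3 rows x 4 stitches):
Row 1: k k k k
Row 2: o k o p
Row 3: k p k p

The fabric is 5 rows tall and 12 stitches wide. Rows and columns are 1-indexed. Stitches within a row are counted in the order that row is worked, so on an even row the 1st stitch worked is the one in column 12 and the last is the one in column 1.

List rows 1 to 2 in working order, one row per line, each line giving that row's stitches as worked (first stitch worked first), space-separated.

Row 1: chart row 1, RS - tile across columns 1-12 and work as-is.
Row 2: chart row 2, WS - tiled (columns 1-12): o k o p o k o p o k o p; work from column 12 back to 1 with k<->p swapped.

Result:
k k k k k k k k k k k k
k o p o k o p o k o p o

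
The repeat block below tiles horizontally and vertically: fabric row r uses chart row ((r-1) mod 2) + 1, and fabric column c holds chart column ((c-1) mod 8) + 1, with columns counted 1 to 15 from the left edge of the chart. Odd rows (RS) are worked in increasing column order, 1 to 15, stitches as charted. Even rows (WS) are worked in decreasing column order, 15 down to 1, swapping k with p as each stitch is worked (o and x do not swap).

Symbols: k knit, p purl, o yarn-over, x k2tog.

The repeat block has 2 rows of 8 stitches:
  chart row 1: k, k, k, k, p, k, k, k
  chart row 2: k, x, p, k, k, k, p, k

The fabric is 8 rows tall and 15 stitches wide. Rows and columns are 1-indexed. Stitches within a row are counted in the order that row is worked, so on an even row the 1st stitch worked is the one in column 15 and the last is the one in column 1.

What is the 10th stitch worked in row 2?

Result:
p

Derivation:
Row 2: (2-1) mod 2 = 1, so use chart row 2. Even row -> WS.
Chart row 2 tiled across columns 1-15: k x p k k k p k k x p k k k p
WS row: flip the tiled sequence (start at column 15) and apply k<->p; o and x stay.
Row 2 as worked: k p p p k x p p k p p p k x p
The 10th stitch worked is p.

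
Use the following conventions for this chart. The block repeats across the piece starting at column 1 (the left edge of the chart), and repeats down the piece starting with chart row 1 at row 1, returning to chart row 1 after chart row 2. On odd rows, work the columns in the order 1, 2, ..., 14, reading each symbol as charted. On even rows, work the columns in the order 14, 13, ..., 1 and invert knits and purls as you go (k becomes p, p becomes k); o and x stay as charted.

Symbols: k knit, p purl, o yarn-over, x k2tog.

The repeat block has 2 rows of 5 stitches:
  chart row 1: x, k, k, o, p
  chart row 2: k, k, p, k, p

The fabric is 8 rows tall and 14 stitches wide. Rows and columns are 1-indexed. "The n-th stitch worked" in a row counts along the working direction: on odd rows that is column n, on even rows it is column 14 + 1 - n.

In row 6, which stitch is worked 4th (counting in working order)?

== STITCH ==
p

Derivation:
Row 6 uses chart row ((6-1) mod 2)+1 = 2. Row 6 is even, so WS.
Chart row 2 tiled across columns 1-14: k k p k p k k p k p k k p k
WS: work from column 14 back to column 1 (reverse the tiled row), swapping k<->p (o and x unchanged).
Row 6 as worked: p k p p k p k p p k p k p p
Counting 4 along the worked row gives p.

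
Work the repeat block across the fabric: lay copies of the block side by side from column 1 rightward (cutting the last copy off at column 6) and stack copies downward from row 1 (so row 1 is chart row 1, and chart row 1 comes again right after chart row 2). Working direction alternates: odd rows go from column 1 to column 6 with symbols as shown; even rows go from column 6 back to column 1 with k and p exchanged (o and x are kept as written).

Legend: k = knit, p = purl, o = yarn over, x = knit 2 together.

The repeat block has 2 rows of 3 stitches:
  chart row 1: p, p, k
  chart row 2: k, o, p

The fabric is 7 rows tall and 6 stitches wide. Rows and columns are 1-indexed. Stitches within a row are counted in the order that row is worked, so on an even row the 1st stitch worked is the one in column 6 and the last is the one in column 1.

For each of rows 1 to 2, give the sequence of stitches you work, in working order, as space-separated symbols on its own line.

Row 1: chart row 1, RS - tile across columns 1-6 and work as-is.
Row 2: chart row 2, WS - tiled (columns 1-6): k o p k o p; work from column 6 back to 1 with k<->p swapped.

Rows as worked:
p p k p p k
k o p k o p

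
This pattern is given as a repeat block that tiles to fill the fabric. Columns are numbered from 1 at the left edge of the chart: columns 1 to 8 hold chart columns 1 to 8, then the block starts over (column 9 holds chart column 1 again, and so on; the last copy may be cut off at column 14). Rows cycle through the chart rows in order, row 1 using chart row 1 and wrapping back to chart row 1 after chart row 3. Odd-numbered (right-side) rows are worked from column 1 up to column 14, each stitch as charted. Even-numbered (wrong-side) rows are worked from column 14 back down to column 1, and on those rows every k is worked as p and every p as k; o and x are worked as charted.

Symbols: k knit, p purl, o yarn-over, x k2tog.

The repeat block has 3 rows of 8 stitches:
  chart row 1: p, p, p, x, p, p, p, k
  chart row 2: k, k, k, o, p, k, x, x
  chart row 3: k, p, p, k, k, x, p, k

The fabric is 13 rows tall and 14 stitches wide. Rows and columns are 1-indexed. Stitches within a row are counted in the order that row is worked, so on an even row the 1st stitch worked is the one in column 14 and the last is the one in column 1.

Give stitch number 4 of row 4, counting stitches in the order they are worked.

Result:
k

Derivation:
For row 4: chart row = ((4-1) mod 3) + 1 = 1; this is a WS (even) row.
Chart row 1 tiled across columns 1-14: p p p x p p p k p p p x p p
WS row: flip the tiled sequence (start at column 14) and apply k<->p; o and x stay.
Row 4 as worked: k k x k k k p k k k x k k k
The 4th stitch worked is k.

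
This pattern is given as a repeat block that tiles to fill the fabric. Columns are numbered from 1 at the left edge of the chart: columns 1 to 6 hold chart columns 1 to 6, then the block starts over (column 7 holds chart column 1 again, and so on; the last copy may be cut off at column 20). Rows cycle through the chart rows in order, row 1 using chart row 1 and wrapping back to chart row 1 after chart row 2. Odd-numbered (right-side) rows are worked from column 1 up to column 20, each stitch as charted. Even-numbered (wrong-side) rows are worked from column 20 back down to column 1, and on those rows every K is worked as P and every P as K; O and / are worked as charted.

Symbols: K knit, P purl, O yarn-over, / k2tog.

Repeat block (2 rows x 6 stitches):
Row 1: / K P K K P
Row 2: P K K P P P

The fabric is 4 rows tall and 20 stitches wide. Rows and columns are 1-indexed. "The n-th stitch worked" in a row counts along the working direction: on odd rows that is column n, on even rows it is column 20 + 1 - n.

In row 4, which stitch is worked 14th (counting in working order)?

Row 4: (4-1) mod 2 = 1, so use chart row 2. Even row -> WS.
Chart row 2 tiled across columns 1-20: P K K P P P P K K P P P P K K P P P P K
WS: work from column 20 back to column 1 (reverse the tiled row), swapping K<->P (O and / unchanged).
Row 4 as worked: P K K K K P P K K K K P P K K K K P P K
Counting 14 along the worked row gives K.

== STITCH ==
K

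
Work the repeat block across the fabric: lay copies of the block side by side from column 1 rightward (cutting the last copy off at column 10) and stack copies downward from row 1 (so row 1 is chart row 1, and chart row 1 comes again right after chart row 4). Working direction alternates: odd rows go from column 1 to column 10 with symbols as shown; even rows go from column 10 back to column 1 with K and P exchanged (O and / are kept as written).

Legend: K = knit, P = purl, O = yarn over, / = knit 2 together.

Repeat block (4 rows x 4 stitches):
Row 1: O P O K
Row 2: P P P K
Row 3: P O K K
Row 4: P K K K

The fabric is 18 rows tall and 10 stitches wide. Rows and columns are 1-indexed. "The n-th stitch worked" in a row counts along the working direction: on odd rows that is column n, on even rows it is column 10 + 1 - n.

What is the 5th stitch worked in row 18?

== STITCH ==
K

Derivation:
For row 18: chart row = ((18-1) mod 4) + 1 = 2; this is a WS (even) row.
Chart row 2 tiled across columns 1-10: P P P K P P P K P P
WS: work from column 10 back to column 1 (reverse the tiled row), swapping K<->P (O and / unchanged).
Row 18 as worked: K K P K K K P K K K
Counting 5 along the worked row gives K.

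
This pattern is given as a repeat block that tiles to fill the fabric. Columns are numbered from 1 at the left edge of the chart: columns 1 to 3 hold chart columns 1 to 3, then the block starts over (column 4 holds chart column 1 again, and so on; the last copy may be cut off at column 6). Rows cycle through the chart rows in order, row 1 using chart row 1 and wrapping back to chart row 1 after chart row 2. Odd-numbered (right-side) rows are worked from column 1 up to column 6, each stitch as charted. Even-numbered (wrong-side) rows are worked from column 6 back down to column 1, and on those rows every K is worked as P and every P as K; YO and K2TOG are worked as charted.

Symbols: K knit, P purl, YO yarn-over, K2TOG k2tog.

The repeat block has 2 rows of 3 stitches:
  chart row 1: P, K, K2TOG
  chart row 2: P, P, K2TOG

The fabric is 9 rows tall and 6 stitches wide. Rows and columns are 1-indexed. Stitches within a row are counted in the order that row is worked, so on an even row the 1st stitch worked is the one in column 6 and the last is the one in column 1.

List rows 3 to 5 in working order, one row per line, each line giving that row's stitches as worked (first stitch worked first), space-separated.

Result:
P K K2TOG P K K2TOG
K2TOG K K K2TOG K K
P K K2TOG P K K2TOG

Derivation:
Row 3: chart row 1, RS - tile across columns 1-6 and work as-is.
Row 4: chart row 2, WS - tiled (columns 1-6): P P K2TOG P P K2TOG; work from column 6 back to 1 with K<->P swapped.
Row 5: chart row 1, RS - tile across columns 1-6 and work as-is.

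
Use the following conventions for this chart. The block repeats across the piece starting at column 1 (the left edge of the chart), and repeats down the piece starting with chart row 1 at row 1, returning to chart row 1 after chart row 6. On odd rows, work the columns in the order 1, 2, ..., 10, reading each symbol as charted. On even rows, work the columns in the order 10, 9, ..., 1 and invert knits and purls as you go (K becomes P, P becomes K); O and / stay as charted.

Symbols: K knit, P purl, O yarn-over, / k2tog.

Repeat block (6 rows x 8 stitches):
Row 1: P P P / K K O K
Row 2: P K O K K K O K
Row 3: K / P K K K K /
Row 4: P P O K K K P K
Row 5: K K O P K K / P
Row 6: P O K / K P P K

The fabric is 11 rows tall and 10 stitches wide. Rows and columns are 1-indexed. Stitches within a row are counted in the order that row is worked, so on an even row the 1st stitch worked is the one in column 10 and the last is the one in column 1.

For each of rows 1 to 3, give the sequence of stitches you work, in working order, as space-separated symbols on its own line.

== ROWS AS WORKED ==
P P P / K K O K P P
P K P O P P P O P K
K / P K K K K / K /

Derivation:
Row 1: chart row 1, RS - tile across columns 1-10 and work as-is.
Row 2: chart row 2, WS - tiled (columns 1-10): P K O K K K O K P K; work from column 10 back to 1 with K<->P swapped.
Row 3: chart row 3, RS - tile across columns 1-10 and work as-is.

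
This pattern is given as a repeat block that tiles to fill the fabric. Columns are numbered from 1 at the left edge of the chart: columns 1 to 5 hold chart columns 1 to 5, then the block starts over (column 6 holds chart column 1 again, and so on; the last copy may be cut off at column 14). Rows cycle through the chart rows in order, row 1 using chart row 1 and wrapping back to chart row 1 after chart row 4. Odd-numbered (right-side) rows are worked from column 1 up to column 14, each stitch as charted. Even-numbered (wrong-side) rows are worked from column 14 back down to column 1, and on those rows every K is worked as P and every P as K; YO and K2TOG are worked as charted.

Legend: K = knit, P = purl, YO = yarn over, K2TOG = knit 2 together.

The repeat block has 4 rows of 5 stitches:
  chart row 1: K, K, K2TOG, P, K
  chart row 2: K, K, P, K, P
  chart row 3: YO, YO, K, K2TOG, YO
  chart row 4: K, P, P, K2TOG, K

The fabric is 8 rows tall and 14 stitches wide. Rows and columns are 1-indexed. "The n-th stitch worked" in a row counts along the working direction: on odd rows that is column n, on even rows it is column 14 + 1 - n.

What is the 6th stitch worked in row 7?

Row 7 uses chart row ((7-1) mod 4)+1 = 3. Row 7 is odd, so RS.
Chart row 3 tiled across columns 1-14: YO YO K K2TOG YO YO YO K K2TOG YO YO YO K K2TOG
Right side: take the tiled row as-is (worked left to right from column 1).
The 6th stitch worked is YO.

Result:
YO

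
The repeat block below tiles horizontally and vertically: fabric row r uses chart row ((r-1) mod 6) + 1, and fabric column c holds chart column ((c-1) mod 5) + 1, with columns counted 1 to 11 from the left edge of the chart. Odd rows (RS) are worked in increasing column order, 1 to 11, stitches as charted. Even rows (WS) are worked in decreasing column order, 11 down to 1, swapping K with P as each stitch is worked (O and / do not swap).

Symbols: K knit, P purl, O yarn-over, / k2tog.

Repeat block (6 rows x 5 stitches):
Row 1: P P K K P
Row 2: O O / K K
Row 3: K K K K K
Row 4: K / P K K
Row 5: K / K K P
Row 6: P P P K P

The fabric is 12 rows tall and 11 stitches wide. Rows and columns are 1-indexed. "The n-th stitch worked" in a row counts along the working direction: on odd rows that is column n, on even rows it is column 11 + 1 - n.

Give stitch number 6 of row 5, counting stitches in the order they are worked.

Result:
K

Derivation:
Row 5 uses chart row ((5-1) mod 6)+1 = 5. Row 5 is odd, so RS.
Chart row 5 tiled across columns 1-11: K / K K P K / K K P K
RS row: no reversal, no swap; stitch n worked = column n.
Stitch 6 in working order -> K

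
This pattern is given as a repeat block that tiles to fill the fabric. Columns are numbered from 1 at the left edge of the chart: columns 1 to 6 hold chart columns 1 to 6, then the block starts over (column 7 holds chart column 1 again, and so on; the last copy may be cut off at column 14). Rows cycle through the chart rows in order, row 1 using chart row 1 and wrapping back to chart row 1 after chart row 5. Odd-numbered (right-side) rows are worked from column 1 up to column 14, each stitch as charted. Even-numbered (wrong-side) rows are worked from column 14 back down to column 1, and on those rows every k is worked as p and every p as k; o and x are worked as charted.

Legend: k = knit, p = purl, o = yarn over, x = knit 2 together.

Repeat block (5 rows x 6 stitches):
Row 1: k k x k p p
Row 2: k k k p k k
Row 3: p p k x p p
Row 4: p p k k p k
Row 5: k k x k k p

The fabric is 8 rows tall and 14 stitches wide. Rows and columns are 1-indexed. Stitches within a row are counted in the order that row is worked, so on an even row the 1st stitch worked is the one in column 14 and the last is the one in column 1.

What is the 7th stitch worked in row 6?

== STITCH ==
p

Derivation:
Row 6 uses chart row ((6-1) mod 5)+1 = 1. Row 6 is even, so WS.
Chart row 1 tiled across columns 1-14: k k x k p p k k x k p p k k
Wrong side: read the tiled row from column 14 down to 1 and exchange k with p (leave o, x).
Row 6 as worked: p p k k p x p p k k p x p p
Stitch 7 in working order -> p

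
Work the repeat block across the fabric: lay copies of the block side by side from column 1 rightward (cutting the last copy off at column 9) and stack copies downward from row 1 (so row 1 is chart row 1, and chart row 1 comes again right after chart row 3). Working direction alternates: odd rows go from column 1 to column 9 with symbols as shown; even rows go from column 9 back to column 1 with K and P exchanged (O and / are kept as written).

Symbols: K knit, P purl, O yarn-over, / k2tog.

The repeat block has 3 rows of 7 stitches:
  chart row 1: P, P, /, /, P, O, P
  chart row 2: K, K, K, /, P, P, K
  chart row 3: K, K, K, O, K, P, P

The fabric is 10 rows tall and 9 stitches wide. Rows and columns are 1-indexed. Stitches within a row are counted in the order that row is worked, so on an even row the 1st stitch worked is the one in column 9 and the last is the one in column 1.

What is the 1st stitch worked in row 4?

Stitch:
K

Derivation:
For row 4: chart row = ((4-1) mod 3) + 1 = 1; this is a WS (even) row.
Chart row 1 tiled across columns 1-9: P P / / P O P P P
Wrong side: read the tiled row from column 9 down to 1 and exchange K with P (leave O, /).
Row 4 as worked: K K K O K / / K K
Counting 1 along the worked row gives K.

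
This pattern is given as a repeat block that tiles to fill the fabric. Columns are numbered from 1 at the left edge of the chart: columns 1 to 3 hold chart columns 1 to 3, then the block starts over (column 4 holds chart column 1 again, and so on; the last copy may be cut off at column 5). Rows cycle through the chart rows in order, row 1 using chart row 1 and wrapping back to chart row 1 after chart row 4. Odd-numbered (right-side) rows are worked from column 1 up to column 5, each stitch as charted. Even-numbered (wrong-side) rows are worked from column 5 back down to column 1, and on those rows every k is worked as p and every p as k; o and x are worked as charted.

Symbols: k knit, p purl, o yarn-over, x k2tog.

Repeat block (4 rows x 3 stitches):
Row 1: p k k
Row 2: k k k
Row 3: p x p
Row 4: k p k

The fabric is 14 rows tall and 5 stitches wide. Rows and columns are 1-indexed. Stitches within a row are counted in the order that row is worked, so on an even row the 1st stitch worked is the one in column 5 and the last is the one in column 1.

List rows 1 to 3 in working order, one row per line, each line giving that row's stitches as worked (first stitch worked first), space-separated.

Rows as worked:
p k k p k
p p p p p
p x p p x

Derivation:
Row 1: chart row 1, RS - tile across columns 1-5 and work as-is.
Row 2: chart row 2, WS - tiled (columns 1-5): k k k k k; work from column 5 back to 1 with k<->p swapped.
Row 3: chart row 3, RS - tile across columns 1-5 and work as-is.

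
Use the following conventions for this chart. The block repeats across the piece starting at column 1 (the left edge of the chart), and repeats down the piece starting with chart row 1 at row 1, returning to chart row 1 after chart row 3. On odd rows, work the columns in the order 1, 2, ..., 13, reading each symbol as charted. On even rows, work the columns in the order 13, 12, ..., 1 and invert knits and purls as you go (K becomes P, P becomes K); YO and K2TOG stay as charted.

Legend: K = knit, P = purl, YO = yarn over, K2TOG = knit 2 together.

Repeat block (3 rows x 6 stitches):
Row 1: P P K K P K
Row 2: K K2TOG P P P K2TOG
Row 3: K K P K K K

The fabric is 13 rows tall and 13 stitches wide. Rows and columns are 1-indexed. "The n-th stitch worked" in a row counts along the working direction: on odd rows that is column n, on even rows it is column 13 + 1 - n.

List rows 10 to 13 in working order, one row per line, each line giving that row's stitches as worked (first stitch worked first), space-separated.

Row 10: chart row 1, WS - tiled (columns 1-13): P P K K P K P P K K P K P; work from column 13 back to 1 with K<->P swapped.
Row 11: chart row 2, RS - tile across columns 1-13 and work as-is.
Row 12: chart row 3, WS - tiled (columns 1-13): K K P K K K K K P K K K K; work from column 13 back to 1 with K<->P swapped.
Row 13: chart row 1, RS - tile across columns 1-13 and work as-is.

Result:
K P K P P K K P K P P K K
K K2TOG P P P K2TOG K K2TOG P P P K2TOG K
P P P P K P P P P P K P P
P P K K P K P P K K P K P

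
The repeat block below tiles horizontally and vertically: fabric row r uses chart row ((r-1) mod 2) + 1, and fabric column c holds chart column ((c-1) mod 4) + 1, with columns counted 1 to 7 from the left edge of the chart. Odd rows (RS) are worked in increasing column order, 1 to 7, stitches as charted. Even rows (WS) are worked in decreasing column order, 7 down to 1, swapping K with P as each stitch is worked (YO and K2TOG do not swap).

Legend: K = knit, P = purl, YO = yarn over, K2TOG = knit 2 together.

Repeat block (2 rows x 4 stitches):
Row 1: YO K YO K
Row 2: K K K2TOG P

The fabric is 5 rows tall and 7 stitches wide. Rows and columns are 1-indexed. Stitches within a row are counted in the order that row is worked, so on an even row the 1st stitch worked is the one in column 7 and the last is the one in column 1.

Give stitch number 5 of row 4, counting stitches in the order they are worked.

Stitch:
K2TOG

Derivation:
For row 4: chart row = ((4-1) mod 2) + 1 = 2; this is a WS (even) row.
Chart row 2 tiled across columns 1-7: K K K2TOG P K K K2TOG
WS: work from column 7 back to column 1 (reverse the tiled row), swapping K<->P (YO and K2TOG unchanged).
Row 4 as worked: K2TOG P P K K2TOG P P
Counting 5 along the worked row gives K2TOG.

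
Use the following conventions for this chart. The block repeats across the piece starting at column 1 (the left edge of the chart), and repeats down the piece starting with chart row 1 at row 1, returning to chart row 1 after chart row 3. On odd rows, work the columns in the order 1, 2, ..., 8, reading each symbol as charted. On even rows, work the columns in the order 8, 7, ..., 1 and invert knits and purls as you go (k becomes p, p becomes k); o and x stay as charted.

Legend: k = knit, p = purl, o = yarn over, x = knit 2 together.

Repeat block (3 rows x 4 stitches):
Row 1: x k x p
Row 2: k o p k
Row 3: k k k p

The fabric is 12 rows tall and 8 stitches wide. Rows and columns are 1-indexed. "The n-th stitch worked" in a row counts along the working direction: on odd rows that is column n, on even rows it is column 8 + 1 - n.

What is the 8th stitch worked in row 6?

For row 6: chart row = ((6-1) mod 3) + 1 = 3; this is a WS (even) row.
Chart row 3 tiled across columns 1-8: k k k p k k k p
WS row: flip the tiled sequence (start at column 8) and apply k<->p; o and x stay.
Row 6 as worked: k p p p k p p p
The 8th stitch worked is p.

== STITCH ==
p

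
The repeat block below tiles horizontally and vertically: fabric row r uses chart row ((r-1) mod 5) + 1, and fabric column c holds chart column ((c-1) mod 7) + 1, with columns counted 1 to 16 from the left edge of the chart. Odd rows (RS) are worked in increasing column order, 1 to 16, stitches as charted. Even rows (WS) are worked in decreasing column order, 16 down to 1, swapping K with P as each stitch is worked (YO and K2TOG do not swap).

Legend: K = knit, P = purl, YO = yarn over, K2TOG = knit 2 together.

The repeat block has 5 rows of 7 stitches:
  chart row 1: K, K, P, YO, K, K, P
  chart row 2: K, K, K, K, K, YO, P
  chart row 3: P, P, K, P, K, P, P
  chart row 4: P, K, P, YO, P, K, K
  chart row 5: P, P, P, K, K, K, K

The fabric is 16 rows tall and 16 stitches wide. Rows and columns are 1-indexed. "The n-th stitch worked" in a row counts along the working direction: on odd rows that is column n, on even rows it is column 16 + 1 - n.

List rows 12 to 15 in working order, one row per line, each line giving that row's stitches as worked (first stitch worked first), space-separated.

Result:
P P K YO P P P P P K YO P P P P P
P P K P K P P P P K P K P P P P
P K P P K YO K P K P P K YO K P K
P P P K K K K P P P K K K K P P

Derivation:
Row 12: chart row 2, WS - tiled (columns 1-16): K K K K K YO P K K K K K YO P K K; work from column 16 back to 1 with K<->P swapped.
Row 13: chart row 3, RS - tile across columns 1-16 and work as-is.
Row 14: chart row 4, WS - tiled (columns 1-16): P K P YO P K K P K P YO P K K P K; work from column 16 back to 1 with K<->P swapped.
Row 15: chart row 5, RS - tile across columns 1-16 and work as-is.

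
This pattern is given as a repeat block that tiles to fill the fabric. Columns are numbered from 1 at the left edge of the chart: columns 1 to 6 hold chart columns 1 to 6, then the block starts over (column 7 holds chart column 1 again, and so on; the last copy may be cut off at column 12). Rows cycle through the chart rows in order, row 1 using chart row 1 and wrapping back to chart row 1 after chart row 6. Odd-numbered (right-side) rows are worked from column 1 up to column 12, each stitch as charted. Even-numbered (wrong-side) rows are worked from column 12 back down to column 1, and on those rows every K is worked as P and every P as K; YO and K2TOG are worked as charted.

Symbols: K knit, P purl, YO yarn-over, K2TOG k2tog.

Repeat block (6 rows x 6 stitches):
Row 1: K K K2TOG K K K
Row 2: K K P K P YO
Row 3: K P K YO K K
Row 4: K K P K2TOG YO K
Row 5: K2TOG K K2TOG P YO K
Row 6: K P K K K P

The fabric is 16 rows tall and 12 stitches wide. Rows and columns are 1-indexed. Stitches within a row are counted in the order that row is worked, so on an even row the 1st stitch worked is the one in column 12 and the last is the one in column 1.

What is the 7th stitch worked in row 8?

Stitch:
YO

Derivation:
Row 8: (8-1) mod 6 = 1, so use chart row 2. Even row -> WS.
Chart row 2 tiled across columns 1-12: K K P K P YO K K P K P YO
WS row: flip the tiled sequence (start at column 12) and apply K<->P; YO and K2TOG stay.
Row 8 as worked: YO K P K P P YO K P K P P
The 7th stitch worked is YO.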